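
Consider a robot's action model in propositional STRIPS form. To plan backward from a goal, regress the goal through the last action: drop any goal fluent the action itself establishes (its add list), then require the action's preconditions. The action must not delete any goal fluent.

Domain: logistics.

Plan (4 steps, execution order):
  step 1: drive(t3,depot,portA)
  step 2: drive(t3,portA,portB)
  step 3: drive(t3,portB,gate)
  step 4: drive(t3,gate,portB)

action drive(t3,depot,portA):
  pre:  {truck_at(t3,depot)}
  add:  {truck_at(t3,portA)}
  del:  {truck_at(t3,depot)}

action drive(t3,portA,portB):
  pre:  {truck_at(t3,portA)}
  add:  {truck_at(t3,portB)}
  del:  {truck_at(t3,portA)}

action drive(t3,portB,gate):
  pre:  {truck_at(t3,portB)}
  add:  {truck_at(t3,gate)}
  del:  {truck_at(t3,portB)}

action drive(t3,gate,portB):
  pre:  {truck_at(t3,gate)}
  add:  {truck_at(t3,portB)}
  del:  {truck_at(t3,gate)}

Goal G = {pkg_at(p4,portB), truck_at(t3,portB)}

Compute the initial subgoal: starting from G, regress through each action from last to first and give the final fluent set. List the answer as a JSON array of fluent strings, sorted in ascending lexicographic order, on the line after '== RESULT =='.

Regress step by step:
  through step 4 (drive(t3,gate,portB)): drop {truck_at(t3,portB)}, keep {pkg_at(p4,portB)}, require {truck_at(t3,gate)}
    → {pkg_at(p4,portB), truck_at(t3,gate)}
  through step 3 (drive(t3,portB,gate)): drop {truck_at(t3,gate)}, keep {pkg_at(p4,portB)}, require {truck_at(t3,portB)}
    → {pkg_at(p4,portB), truck_at(t3,portB)}
  through step 2 (drive(t3,portA,portB)): drop {truck_at(t3,portB)}, keep {pkg_at(p4,portB)}, require {truck_at(t3,portA)}
    → {pkg_at(p4,portB), truck_at(t3,portA)}
  through step 1 (drive(t3,depot,portA)): drop {truck_at(t3,portA)}, keep {pkg_at(p4,portB)}, require {truck_at(t3,depot)}
    → {pkg_at(p4,portB), truck_at(t3,depot)}

== RESULT ==
["pkg_at(p4,portB)", "truck_at(t3,depot)"]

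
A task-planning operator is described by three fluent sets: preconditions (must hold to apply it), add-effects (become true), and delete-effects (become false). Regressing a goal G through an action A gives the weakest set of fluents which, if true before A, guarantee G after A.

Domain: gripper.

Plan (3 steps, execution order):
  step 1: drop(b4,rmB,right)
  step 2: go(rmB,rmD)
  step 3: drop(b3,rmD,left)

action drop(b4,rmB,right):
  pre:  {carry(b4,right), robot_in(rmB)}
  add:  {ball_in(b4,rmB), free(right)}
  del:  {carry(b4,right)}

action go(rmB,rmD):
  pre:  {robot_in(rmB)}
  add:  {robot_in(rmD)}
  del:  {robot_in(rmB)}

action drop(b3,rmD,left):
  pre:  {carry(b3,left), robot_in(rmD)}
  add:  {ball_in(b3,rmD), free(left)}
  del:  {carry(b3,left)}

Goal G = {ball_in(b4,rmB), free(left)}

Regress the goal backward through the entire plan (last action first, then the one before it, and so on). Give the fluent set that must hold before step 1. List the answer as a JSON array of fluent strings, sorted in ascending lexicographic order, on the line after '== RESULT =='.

Work backward from the goal:
  through step 3 (drop(b3,rmD,left)): drop {free(left)}, keep {ball_in(b4,rmB)}, require {carry(b3,left), robot_in(rmD)}
    → {ball_in(b4,rmB), carry(b3,left), robot_in(rmD)}
  through step 2 (go(rmB,rmD)): drop {robot_in(rmD)}, keep {ball_in(b4,rmB), carry(b3,left)}, require {robot_in(rmB)}
    → {ball_in(b4,rmB), carry(b3,left), robot_in(rmB)}
  through step 1 (drop(b4,rmB,right)): drop {ball_in(b4,rmB)}, keep {carry(b3,left), robot_in(rmB)}, require {carry(b4,right), robot_in(rmB)}
    → {carry(b3,left), carry(b4,right), robot_in(rmB)}

== RESULT ==
["carry(b3,left)", "carry(b4,right)", "robot_in(rmB)"]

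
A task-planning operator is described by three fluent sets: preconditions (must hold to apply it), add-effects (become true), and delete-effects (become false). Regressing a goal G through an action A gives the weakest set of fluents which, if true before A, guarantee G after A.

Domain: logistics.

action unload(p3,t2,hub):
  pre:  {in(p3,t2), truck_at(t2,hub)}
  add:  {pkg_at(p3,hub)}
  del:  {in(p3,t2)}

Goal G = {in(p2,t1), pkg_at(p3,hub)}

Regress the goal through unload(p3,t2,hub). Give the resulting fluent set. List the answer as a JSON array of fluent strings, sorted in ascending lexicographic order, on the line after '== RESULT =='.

Regress:
  G ∩ del = {}  (empty — regression defined)
  G \ add = {in(p2,t1), pkg_at(p3,hub)} \ {pkg_at(p3,hub)} = {in(p2,t1)}
  ∪ pre   = {in(p2,t1)} ∪ {in(p3,t2), truck_at(t2,hub)}
          = {in(p2,t1), in(p3,t2), truck_at(t2,hub)}

== RESULT ==
["in(p2,t1)", "in(p3,t2)", "truck_at(t2,hub)"]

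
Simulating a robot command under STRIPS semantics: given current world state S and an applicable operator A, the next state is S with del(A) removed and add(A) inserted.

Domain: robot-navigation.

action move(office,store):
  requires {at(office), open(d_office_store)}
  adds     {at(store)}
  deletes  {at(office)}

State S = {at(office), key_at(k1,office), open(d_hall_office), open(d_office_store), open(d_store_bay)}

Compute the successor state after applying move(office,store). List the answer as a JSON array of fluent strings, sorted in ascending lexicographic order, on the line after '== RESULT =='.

Progress:
  pre ⊆ S: {at(office), open(d_office_store)} ⊆ S  — applicable
  S \ del = {key_at(k1,office), open(d_hall_office), open(d_office_store), open(d_store_bay)}
  ∪ add   = {at(store), key_at(k1,office), open(d_hall_office), open(d_office_store), open(d_store_bay)}

== RESULT ==
["at(store)", "key_at(k1,office)", "open(d_hall_office)", "open(d_office_store)", "open(d_store_bay)"]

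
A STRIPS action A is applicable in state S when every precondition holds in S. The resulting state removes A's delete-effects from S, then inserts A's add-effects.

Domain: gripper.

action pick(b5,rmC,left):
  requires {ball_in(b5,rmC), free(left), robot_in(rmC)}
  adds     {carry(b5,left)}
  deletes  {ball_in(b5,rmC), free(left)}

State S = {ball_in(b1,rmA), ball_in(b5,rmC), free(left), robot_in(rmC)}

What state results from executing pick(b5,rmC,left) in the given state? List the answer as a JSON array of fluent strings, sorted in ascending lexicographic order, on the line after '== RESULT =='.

Progress:
  pre ⊆ S: {ball_in(b5,rmC), free(left), robot_in(rmC)} ⊆ S  — applicable
  S \ del = {ball_in(b1,rmA), robot_in(rmC)}
  ∪ add   = {ball_in(b1,rmA), carry(b5,left), robot_in(rmC)}

== RESULT ==
["ball_in(b1,rmA)", "carry(b5,left)", "robot_in(rmC)"]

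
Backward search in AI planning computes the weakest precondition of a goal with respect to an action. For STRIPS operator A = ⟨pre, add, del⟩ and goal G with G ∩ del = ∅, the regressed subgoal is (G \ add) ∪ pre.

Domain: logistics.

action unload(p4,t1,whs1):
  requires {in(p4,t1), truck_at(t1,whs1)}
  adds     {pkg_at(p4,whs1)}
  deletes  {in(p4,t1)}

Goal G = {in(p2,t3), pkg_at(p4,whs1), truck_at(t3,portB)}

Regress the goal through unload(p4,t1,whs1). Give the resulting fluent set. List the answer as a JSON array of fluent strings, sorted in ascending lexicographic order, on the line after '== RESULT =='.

Regress:
  G ∩ del = {}  (empty — regression defined)
  G \ add = {in(p2,t3), pkg_at(p4,whs1), truck_at(t3,portB)} \ {pkg_at(p4,whs1)} = {in(p2,t3), truck_at(t3,portB)}
  ∪ pre   = {in(p2,t3), truck_at(t3,portB)} ∪ {in(p4,t1), truck_at(t1,whs1)}
          = {in(p2,t3), in(p4,t1), truck_at(t1,whs1), truck_at(t3,portB)}

== RESULT ==
["in(p2,t3)", "in(p4,t1)", "truck_at(t1,whs1)", "truck_at(t3,portB)"]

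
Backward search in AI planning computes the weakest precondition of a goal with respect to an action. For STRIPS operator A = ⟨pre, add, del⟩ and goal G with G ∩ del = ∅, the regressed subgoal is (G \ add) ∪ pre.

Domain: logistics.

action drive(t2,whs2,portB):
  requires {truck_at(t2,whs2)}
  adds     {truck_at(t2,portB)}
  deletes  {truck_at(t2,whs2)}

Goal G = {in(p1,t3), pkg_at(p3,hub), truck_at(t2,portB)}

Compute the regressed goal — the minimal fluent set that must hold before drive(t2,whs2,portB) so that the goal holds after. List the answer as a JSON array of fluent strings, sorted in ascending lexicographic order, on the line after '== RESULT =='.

Regress:
  G ∩ del = {}  (empty — regression defined)
  G \ add = {in(p1,t3), pkg_at(p3,hub), truck_at(t2,portB)} \ {truck_at(t2,portB)} = {in(p1,t3), pkg_at(p3,hub)}
  ∪ pre   = {in(p1,t3), pkg_at(p3,hub)} ∪ {truck_at(t2,whs2)}
          = {in(p1,t3), pkg_at(p3,hub), truck_at(t2,whs2)}

== RESULT ==
["in(p1,t3)", "pkg_at(p3,hub)", "truck_at(t2,whs2)"]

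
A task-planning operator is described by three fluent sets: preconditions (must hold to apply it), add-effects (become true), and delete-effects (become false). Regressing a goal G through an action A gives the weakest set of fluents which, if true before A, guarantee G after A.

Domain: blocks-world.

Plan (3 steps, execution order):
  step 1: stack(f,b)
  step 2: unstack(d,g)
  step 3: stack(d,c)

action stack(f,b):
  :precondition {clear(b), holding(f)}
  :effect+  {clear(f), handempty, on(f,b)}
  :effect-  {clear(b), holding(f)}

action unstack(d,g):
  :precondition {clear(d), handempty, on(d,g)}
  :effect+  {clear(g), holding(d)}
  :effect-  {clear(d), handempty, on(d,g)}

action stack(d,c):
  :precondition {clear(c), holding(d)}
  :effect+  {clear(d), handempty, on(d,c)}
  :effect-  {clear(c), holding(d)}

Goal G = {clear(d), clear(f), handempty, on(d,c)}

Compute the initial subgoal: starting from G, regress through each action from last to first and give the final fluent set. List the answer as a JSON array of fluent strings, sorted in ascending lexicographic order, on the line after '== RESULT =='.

Regress step by step:
  through step 3 (stack(d,c)): drop {clear(d), handempty, on(d,c)}, keep {clear(f)}, require {clear(c), holding(d)}
    → {clear(c), clear(f), holding(d)}
  through step 2 (unstack(d,g)): drop {holding(d)}, keep {clear(c), clear(f)}, require {clear(d), handempty, on(d,g)}
    → {clear(c), clear(d), clear(f), handempty, on(d,g)}
  through step 1 (stack(f,b)): drop {clear(f), handempty}, keep {clear(c), clear(d), on(d,g)}, require {clear(b), holding(f)}
    → {clear(b), clear(c), clear(d), holding(f), on(d,g)}

== RESULT ==
["clear(b)", "clear(c)", "clear(d)", "holding(f)", "on(d,g)"]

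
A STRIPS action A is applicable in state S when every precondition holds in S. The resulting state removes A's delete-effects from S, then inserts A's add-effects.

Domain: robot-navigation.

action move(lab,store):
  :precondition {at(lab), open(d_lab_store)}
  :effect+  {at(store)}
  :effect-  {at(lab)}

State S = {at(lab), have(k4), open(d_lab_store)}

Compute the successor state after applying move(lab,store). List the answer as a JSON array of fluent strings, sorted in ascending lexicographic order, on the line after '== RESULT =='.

Progress:
  pre ⊆ S: {at(lab), open(d_lab_store)} ⊆ S  — applicable
  S \ del = {have(k4), open(d_lab_store)}
  ∪ add   = {at(store), have(k4), open(d_lab_store)}

== RESULT ==
["at(store)", "have(k4)", "open(d_lab_store)"]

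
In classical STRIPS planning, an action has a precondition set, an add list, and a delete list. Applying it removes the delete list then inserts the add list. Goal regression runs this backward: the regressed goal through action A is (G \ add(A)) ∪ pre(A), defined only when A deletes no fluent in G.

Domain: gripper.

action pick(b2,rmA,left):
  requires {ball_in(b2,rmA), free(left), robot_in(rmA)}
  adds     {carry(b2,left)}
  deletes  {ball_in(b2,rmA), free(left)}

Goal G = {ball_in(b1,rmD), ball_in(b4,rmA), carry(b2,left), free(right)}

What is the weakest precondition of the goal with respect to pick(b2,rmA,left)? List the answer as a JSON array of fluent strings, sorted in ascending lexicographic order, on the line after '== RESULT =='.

Regress:
  G ∩ del = {}  (empty — regression defined)
  G \ add = {ball_in(b1,rmD), ball_in(b4,rmA), carry(b2,left), free(right)} \ {carry(b2,left)} = {ball_in(b1,rmD), ball_in(b4,rmA), free(right)}
  ∪ pre   = {ball_in(b1,rmD), ball_in(b4,rmA), free(right)} ∪ {ball_in(b2,rmA), free(left), robot_in(rmA)}
          = {ball_in(b1,rmD), ball_in(b2,rmA), ball_in(b4,rmA), free(left), free(right), robot_in(rmA)}

== RESULT ==
["ball_in(b1,rmD)", "ball_in(b2,rmA)", "ball_in(b4,rmA)", "free(left)", "free(right)", "robot_in(rmA)"]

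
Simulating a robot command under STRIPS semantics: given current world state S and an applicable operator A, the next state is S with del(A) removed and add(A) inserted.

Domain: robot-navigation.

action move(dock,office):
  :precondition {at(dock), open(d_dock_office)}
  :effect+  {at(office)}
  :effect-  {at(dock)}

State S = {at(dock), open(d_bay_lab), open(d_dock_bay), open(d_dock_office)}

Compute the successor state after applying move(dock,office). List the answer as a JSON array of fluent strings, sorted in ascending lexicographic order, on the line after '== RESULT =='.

Compute (S \ del) ∪ add:
  pre ⊆ S: {at(dock), open(d_dock_office)} ⊆ S  — applicable
  S \ del = {open(d_bay_lab), open(d_dock_bay), open(d_dock_office)}
  ∪ add   = {at(office), open(d_bay_lab), open(d_dock_bay), open(d_dock_office)}

== RESULT ==
["at(office)", "open(d_bay_lab)", "open(d_dock_bay)", "open(d_dock_office)"]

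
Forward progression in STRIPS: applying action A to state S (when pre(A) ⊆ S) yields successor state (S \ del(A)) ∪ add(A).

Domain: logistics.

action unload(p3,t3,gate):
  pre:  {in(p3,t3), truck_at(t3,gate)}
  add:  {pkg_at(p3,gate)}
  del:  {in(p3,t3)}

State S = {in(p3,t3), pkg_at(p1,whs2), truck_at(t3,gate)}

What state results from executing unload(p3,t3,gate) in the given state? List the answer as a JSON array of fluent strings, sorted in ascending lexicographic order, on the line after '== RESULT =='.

Compute (S \ del) ∪ add:
  pre ⊆ S: {in(p3,t3), truck_at(t3,gate)} ⊆ S  — applicable
  S \ del = {pkg_at(p1,whs2), truck_at(t3,gate)}
  ∪ add   = {pkg_at(p1,whs2), pkg_at(p3,gate), truck_at(t3,gate)}

== RESULT ==
["pkg_at(p1,whs2)", "pkg_at(p3,gate)", "truck_at(t3,gate)"]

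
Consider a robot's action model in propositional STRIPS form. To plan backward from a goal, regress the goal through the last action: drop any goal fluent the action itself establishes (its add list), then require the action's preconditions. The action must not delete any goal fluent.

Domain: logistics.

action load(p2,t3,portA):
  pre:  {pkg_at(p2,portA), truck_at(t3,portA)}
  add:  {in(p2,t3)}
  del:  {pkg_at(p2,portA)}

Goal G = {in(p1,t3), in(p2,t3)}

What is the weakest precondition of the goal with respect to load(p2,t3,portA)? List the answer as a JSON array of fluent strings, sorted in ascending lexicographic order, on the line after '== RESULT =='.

Compute (G \ add) ∪ pre:
  G ∩ del = {}  (empty — regression defined)
  G \ add = {in(p1,t3), in(p2,t3)} \ {in(p2,t3)} = {in(p1,t3)}
  ∪ pre   = {in(p1,t3)} ∪ {pkg_at(p2,portA), truck_at(t3,portA)}
          = {in(p1,t3), pkg_at(p2,portA), truck_at(t3,portA)}

== RESULT ==
["in(p1,t3)", "pkg_at(p2,portA)", "truck_at(t3,portA)"]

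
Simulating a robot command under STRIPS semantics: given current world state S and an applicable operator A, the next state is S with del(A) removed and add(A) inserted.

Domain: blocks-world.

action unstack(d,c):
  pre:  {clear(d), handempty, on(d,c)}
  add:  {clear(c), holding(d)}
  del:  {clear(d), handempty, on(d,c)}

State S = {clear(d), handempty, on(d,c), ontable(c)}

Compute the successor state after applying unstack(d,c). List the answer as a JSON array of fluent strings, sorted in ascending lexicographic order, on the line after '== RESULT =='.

Compute (S \ del) ∪ add:
  pre ⊆ S: {clear(d), handempty, on(d,c)} ⊆ S  — applicable
  S \ del = {ontable(c)}
  ∪ add   = {clear(c), holding(d), ontable(c)}

== RESULT ==
["clear(c)", "holding(d)", "ontable(c)"]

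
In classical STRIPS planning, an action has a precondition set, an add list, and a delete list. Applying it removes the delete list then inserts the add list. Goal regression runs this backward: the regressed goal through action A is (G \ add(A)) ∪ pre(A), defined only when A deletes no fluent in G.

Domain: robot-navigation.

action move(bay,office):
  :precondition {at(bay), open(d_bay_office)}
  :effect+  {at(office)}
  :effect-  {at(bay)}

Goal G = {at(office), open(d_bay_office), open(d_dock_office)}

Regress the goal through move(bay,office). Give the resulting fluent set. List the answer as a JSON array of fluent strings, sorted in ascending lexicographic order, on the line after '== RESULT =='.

Regress:
  G ∩ del = {}  (empty — regression defined)
  G \ add = {at(office), open(d_bay_office), open(d_dock_office)} \ {at(office)} = {open(d_bay_office), open(d_dock_office)}
  ∪ pre   = {open(d_bay_office), open(d_dock_office)} ∪ {at(bay), open(d_bay_office)}
          = {at(bay), open(d_bay_office), open(d_dock_office)}

== RESULT ==
["at(bay)", "open(d_bay_office)", "open(d_dock_office)"]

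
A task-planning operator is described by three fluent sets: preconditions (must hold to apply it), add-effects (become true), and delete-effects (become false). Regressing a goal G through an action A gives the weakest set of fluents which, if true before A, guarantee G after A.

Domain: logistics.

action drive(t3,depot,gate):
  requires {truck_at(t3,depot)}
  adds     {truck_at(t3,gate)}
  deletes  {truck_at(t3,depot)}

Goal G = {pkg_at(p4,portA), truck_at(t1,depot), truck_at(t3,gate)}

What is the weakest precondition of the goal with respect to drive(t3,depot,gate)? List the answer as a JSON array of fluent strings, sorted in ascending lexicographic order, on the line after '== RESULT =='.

Regress:
  G ∩ del = {}  (empty — regression defined)
  G \ add = {pkg_at(p4,portA), truck_at(t1,depot), truck_at(t3,gate)} \ {truck_at(t3,gate)} = {pkg_at(p4,portA), truck_at(t1,depot)}
  ∪ pre   = {pkg_at(p4,portA), truck_at(t1,depot)} ∪ {truck_at(t3,depot)}
          = {pkg_at(p4,portA), truck_at(t1,depot), truck_at(t3,depot)}

== RESULT ==
["pkg_at(p4,portA)", "truck_at(t1,depot)", "truck_at(t3,depot)"]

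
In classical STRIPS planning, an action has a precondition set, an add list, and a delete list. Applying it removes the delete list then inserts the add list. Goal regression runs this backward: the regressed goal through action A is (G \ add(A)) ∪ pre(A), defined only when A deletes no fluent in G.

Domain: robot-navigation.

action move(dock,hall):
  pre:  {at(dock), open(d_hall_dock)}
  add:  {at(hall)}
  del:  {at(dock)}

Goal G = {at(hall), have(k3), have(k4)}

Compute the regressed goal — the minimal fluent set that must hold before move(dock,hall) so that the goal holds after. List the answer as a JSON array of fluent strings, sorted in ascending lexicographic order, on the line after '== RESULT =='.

Regress:
  G ∩ del = {}  (empty — regression defined)
  G \ add = {at(hall), have(k3), have(k4)} \ {at(hall)} = {have(k3), have(k4)}
  ∪ pre   = {have(k3), have(k4)} ∪ {at(dock), open(d_hall_dock)}
          = {at(dock), have(k3), have(k4), open(d_hall_dock)}

== RESULT ==
["at(dock)", "have(k3)", "have(k4)", "open(d_hall_dock)"]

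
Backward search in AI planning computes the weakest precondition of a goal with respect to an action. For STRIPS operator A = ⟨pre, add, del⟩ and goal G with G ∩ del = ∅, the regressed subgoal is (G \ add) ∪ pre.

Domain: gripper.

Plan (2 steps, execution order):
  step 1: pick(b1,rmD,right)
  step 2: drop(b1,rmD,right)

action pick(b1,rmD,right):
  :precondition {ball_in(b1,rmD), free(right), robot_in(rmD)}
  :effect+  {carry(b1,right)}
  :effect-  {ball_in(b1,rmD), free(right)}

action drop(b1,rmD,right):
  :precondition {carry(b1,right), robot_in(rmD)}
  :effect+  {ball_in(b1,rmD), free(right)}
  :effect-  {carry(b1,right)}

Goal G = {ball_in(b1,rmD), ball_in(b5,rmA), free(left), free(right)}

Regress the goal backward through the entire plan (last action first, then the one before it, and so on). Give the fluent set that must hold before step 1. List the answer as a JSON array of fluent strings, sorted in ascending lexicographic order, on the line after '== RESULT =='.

Work backward from the goal:
  through step 2 (drop(b1,rmD,right)): drop {ball_in(b1,rmD), free(right)}, keep {ball_in(b5,rmA), free(left)}, require {carry(b1,right), robot_in(rmD)}
    → {ball_in(b5,rmA), carry(b1,right), free(left), robot_in(rmD)}
  through step 1 (pick(b1,rmD,right)): drop {carry(b1,right)}, keep {ball_in(b5,rmA), free(left), robot_in(rmD)}, require {ball_in(b1,rmD), free(right), robot_in(rmD)}
    → {ball_in(b1,rmD), ball_in(b5,rmA), free(left), free(right), robot_in(rmD)}

== RESULT ==
["ball_in(b1,rmD)", "ball_in(b5,rmA)", "free(left)", "free(right)", "robot_in(rmD)"]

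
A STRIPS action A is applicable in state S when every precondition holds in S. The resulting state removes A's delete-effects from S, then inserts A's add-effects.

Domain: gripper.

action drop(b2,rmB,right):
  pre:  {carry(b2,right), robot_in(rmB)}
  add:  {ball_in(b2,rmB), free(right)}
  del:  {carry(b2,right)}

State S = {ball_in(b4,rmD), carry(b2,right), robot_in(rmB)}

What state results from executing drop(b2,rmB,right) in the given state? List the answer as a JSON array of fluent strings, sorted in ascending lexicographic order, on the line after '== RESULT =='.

Compute (S \ del) ∪ add:
  pre ⊆ S: {carry(b2,right), robot_in(rmB)} ⊆ S  — applicable
  S \ del = {ball_in(b4,rmD), robot_in(rmB)}
  ∪ add   = {ball_in(b2,rmB), ball_in(b4,rmD), free(right), robot_in(rmB)}

== RESULT ==
["ball_in(b2,rmB)", "ball_in(b4,rmD)", "free(right)", "robot_in(rmB)"]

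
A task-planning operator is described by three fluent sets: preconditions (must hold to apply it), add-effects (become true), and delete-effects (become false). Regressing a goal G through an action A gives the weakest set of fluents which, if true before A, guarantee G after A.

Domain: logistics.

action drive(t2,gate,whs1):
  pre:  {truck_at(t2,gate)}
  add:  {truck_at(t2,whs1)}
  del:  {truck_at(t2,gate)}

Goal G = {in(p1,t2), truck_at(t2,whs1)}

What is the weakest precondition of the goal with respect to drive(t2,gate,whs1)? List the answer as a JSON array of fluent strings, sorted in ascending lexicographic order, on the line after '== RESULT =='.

Regress:
  G ∩ del = {}  (empty — regression defined)
  G \ add = {in(p1,t2), truck_at(t2,whs1)} \ {truck_at(t2,whs1)} = {in(p1,t2)}
  ∪ pre   = {in(p1,t2)} ∪ {truck_at(t2,gate)}
          = {in(p1,t2), truck_at(t2,gate)}

== RESULT ==
["in(p1,t2)", "truck_at(t2,gate)"]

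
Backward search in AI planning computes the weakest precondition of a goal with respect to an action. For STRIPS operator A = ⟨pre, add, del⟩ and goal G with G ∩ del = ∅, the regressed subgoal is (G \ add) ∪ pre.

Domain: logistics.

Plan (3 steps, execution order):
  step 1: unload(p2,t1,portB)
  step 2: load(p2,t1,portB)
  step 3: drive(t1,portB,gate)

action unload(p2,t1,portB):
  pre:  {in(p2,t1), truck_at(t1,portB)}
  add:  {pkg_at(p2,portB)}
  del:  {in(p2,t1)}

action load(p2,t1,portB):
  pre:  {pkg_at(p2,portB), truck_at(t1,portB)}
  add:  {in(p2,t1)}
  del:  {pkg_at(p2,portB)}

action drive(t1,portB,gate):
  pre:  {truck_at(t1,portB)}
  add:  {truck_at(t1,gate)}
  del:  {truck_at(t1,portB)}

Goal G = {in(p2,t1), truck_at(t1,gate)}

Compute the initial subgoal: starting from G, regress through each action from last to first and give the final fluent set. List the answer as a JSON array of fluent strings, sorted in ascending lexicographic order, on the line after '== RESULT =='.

Regress step by step:
  through step 3 (drive(t1,portB,gate)): drop {truck_at(t1,gate)}, keep {in(p2,t1)}, require {truck_at(t1,portB)}
    → {in(p2,t1), truck_at(t1,portB)}
  through step 2 (load(p2,t1,portB)): drop {in(p2,t1)}, keep {truck_at(t1,portB)}, require {pkg_at(p2,portB), truck_at(t1,portB)}
    → {pkg_at(p2,portB), truck_at(t1,portB)}
  through step 1 (unload(p2,t1,portB)): drop {pkg_at(p2,portB)}, keep {truck_at(t1,portB)}, require {in(p2,t1), truck_at(t1,portB)}
    → {in(p2,t1), truck_at(t1,portB)}

== RESULT ==
["in(p2,t1)", "truck_at(t1,portB)"]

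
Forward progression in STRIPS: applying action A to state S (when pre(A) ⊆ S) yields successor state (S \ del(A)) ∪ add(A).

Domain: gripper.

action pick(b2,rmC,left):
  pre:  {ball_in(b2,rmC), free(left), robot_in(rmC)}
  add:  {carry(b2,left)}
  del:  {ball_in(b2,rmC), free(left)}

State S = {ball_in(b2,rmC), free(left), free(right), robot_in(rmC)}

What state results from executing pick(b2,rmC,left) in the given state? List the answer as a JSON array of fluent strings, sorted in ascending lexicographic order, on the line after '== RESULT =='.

Compute (S \ del) ∪ add:
  pre ⊆ S: {ball_in(b2,rmC), free(left), robot_in(rmC)} ⊆ S  — applicable
  S \ del = {free(right), robot_in(rmC)}
  ∪ add   = {carry(b2,left), free(right), robot_in(rmC)}

== RESULT ==
["carry(b2,left)", "free(right)", "robot_in(rmC)"]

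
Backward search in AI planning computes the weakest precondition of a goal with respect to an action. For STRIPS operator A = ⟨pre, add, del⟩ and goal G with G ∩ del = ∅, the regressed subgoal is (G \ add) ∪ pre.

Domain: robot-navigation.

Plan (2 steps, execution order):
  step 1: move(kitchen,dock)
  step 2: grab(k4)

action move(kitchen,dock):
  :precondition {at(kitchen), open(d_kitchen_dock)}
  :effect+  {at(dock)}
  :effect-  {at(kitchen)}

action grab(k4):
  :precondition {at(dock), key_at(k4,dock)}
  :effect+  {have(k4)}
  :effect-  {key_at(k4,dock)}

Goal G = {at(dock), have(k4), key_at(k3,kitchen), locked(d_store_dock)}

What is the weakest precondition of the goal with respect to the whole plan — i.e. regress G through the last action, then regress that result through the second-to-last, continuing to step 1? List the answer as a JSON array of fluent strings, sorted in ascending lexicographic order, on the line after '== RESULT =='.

Regress step by step:
  through step 2 (grab(k4)): drop {have(k4)}, keep {at(dock), key_at(k3,kitchen), locked(d_store_dock)}, require {at(dock), key_at(k4,dock)}
    → {at(dock), key_at(k3,kitchen), key_at(k4,dock), locked(d_store_dock)}
  through step 1 (move(kitchen,dock)): drop {at(dock)}, keep {key_at(k3,kitchen), key_at(k4,dock), locked(d_store_dock)}, require {at(kitchen), open(d_kitchen_dock)}
    → {at(kitchen), key_at(k3,kitchen), key_at(k4,dock), locked(d_store_dock), open(d_kitchen_dock)}

== RESULT ==
["at(kitchen)", "key_at(k3,kitchen)", "key_at(k4,dock)", "locked(d_store_dock)", "open(d_kitchen_dock)"]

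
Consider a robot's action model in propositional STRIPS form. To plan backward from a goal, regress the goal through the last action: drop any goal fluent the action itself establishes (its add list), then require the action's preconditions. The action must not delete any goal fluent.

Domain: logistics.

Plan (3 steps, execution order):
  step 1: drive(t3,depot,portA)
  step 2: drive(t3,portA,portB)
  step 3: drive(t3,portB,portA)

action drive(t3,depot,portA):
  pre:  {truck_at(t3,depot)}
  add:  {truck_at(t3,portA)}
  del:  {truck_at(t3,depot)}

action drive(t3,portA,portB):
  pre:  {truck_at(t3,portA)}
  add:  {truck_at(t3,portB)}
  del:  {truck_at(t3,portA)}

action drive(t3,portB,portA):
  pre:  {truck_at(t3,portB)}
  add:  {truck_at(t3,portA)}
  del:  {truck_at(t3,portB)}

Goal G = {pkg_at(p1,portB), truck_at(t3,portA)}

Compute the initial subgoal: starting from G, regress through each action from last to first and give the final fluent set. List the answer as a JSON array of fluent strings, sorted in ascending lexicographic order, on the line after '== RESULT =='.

Regress step by step:
  through step 3 (drive(t3,portB,portA)): drop {truck_at(t3,portA)}, keep {pkg_at(p1,portB)}, require {truck_at(t3,portB)}
    → {pkg_at(p1,portB), truck_at(t3,portB)}
  through step 2 (drive(t3,portA,portB)): drop {truck_at(t3,portB)}, keep {pkg_at(p1,portB)}, require {truck_at(t3,portA)}
    → {pkg_at(p1,portB), truck_at(t3,portA)}
  through step 1 (drive(t3,depot,portA)): drop {truck_at(t3,portA)}, keep {pkg_at(p1,portB)}, require {truck_at(t3,depot)}
    → {pkg_at(p1,portB), truck_at(t3,depot)}

== RESULT ==
["pkg_at(p1,portB)", "truck_at(t3,depot)"]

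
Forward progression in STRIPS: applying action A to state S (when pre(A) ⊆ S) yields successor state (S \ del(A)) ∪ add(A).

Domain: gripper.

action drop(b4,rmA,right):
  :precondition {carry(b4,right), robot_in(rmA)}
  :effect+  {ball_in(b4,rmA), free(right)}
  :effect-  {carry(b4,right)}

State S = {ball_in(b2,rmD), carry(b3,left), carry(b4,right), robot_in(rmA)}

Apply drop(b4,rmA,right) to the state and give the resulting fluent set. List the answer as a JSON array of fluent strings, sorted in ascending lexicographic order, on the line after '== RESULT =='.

Compute (S \ del) ∪ add:
  pre ⊆ S: {carry(b4,right), robot_in(rmA)} ⊆ S  — applicable
  S \ del = {ball_in(b2,rmD), carry(b3,left), robot_in(rmA)}
  ∪ add   = {ball_in(b2,rmD), ball_in(b4,rmA), carry(b3,left), free(right), robot_in(rmA)}

== RESULT ==
["ball_in(b2,rmD)", "ball_in(b4,rmA)", "carry(b3,left)", "free(right)", "robot_in(rmA)"]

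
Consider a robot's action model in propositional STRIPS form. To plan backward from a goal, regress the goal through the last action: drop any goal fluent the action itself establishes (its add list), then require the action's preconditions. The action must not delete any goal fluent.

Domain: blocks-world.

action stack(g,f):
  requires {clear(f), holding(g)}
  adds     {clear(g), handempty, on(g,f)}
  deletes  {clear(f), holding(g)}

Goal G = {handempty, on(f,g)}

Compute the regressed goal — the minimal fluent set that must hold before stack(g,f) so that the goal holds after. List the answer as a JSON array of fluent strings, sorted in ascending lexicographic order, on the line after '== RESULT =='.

Regress:
  G ∩ del = {}  (empty — regression defined)
  G \ add = {handempty, on(f,g)} \ {clear(g), handempty, on(g,f)} = {on(f,g)}
  ∪ pre   = {on(f,g)} ∪ {clear(f), holding(g)}
          = {clear(f), holding(g), on(f,g)}

== RESULT ==
["clear(f)", "holding(g)", "on(f,g)"]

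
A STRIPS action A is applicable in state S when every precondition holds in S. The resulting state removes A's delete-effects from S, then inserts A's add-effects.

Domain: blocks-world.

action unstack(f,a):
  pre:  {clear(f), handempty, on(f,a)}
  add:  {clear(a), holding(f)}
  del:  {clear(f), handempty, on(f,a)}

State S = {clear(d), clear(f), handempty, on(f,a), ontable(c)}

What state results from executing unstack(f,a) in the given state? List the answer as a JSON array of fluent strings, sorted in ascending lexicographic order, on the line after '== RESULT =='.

Compute (S \ del) ∪ add:
  pre ⊆ S: {clear(f), handempty, on(f,a)} ⊆ S  — applicable
  S \ del = {clear(d), ontable(c)}
  ∪ add   = {clear(a), clear(d), holding(f), ontable(c)}

== RESULT ==
["clear(a)", "clear(d)", "holding(f)", "ontable(c)"]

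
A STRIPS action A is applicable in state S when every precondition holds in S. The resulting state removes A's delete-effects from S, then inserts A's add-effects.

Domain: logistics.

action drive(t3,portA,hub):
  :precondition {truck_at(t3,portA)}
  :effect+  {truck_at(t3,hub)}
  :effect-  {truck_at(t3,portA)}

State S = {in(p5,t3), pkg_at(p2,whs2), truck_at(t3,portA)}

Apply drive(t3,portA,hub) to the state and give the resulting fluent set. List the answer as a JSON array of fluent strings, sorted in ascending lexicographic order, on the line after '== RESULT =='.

Progress:
  pre ⊆ S: {truck_at(t3,portA)} ⊆ S  — applicable
  S \ del = {in(p5,t3), pkg_at(p2,whs2)}
  ∪ add   = {in(p5,t3), pkg_at(p2,whs2), truck_at(t3,hub)}

== RESULT ==
["in(p5,t3)", "pkg_at(p2,whs2)", "truck_at(t3,hub)"]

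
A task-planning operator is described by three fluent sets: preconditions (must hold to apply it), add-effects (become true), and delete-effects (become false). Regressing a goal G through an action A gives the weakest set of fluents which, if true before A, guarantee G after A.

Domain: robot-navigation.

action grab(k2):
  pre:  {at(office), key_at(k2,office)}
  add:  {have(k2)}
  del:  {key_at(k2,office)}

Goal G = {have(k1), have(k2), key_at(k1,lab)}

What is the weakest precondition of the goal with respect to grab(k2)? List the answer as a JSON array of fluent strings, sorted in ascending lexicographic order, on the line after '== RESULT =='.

Compute (G \ add) ∪ pre:
  G ∩ del = {}  (empty — regression defined)
  G \ add = {have(k1), have(k2), key_at(k1,lab)} \ {have(k2)} = {have(k1), key_at(k1,lab)}
  ∪ pre   = {have(k1), key_at(k1,lab)} ∪ {at(office), key_at(k2,office)}
          = {at(office), have(k1), key_at(k1,lab), key_at(k2,office)}

== RESULT ==
["at(office)", "have(k1)", "key_at(k1,lab)", "key_at(k2,office)"]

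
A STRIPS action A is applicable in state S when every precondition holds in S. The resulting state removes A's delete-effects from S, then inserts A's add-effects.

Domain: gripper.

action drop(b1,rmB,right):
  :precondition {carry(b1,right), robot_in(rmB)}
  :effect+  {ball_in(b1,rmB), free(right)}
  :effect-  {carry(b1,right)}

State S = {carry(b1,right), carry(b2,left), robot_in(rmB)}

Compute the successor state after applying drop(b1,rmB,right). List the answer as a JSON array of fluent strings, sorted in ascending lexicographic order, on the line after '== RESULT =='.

Progress:
  pre ⊆ S: {carry(b1,right), robot_in(rmB)} ⊆ S  — applicable
  S \ del = {carry(b2,left), robot_in(rmB)}
  ∪ add   = {ball_in(b1,rmB), carry(b2,left), free(right), robot_in(rmB)}

== RESULT ==
["ball_in(b1,rmB)", "carry(b2,left)", "free(right)", "robot_in(rmB)"]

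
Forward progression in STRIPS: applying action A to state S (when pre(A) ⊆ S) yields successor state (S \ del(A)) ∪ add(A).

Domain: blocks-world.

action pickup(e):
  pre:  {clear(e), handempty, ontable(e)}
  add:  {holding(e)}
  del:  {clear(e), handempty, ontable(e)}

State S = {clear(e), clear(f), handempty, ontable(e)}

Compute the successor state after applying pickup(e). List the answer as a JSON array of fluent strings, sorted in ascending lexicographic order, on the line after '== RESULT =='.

Progress:
  pre ⊆ S: {clear(e), handempty, ontable(e)} ⊆ S  — applicable
  S \ del = {clear(f)}
  ∪ add   = {clear(f), holding(e)}

== RESULT ==
["clear(f)", "holding(e)"]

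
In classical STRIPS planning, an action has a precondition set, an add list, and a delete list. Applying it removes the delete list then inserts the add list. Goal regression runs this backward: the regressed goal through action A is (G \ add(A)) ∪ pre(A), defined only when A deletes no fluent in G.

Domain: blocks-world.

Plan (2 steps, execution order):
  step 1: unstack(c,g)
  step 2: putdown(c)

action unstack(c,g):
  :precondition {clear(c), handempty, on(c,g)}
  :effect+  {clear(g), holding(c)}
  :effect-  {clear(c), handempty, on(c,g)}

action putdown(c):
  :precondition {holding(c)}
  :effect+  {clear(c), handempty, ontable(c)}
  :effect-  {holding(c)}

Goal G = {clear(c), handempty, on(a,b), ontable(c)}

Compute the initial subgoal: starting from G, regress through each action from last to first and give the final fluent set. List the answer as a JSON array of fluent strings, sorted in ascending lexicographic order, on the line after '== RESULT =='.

Work backward from the goal:
  through step 2 (putdown(c)): drop {clear(c), handempty, ontable(c)}, keep {on(a,b)}, require {holding(c)}
    → {holding(c), on(a,b)}
  through step 1 (unstack(c,g)): drop {holding(c)}, keep {on(a,b)}, require {clear(c), handempty, on(c,g)}
    → {clear(c), handempty, on(a,b), on(c,g)}

== RESULT ==
["clear(c)", "handempty", "on(a,b)", "on(c,g)"]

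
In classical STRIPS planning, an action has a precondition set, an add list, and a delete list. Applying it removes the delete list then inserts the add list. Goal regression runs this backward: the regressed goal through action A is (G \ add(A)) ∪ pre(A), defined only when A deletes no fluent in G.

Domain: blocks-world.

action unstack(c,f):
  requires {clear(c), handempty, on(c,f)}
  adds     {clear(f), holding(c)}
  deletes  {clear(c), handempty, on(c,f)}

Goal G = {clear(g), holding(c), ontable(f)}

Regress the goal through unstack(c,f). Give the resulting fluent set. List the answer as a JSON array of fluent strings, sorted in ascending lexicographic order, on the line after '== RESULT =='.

Compute (G \ add) ∪ pre:
  G ∩ del = {}  (empty — regression defined)
  G \ add = {clear(g), holding(c), ontable(f)} \ {clear(f), holding(c)} = {clear(g), ontable(f)}
  ∪ pre   = {clear(g), ontable(f)} ∪ {clear(c), handempty, on(c,f)}
          = {clear(c), clear(g), handempty, on(c,f), ontable(f)}

== RESULT ==
["clear(c)", "clear(g)", "handempty", "on(c,f)", "ontable(f)"]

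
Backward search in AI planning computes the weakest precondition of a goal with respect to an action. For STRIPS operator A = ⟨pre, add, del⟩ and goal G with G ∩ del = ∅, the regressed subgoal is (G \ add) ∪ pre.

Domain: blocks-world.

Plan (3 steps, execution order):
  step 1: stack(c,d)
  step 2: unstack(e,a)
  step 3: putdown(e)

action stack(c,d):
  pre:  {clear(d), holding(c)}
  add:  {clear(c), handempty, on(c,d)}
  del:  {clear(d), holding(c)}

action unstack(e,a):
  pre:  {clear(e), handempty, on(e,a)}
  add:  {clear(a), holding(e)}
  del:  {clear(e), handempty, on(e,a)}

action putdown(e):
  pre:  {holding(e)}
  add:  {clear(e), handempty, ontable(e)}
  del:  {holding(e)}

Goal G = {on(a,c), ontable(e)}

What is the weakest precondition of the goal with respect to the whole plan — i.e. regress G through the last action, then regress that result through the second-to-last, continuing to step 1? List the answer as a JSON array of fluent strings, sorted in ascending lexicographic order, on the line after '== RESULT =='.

Regress step by step:
  through step 3 (putdown(e)): drop {ontable(e)}, keep {on(a,c)}, require {holding(e)}
    → {holding(e), on(a,c)}
  through step 2 (unstack(e,a)): drop {holding(e)}, keep {on(a,c)}, require {clear(e), handempty, on(e,a)}
    → {clear(e), handempty, on(a,c), on(e,a)}
  through step 1 (stack(c,d)): drop {handempty}, keep {clear(e), on(a,c), on(e,a)}, require {clear(d), holding(c)}
    → {clear(d), clear(e), holding(c), on(a,c), on(e,a)}

== RESULT ==
["clear(d)", "clear(e)", "holding(c)", "on(a,c)", "on(e,a)"]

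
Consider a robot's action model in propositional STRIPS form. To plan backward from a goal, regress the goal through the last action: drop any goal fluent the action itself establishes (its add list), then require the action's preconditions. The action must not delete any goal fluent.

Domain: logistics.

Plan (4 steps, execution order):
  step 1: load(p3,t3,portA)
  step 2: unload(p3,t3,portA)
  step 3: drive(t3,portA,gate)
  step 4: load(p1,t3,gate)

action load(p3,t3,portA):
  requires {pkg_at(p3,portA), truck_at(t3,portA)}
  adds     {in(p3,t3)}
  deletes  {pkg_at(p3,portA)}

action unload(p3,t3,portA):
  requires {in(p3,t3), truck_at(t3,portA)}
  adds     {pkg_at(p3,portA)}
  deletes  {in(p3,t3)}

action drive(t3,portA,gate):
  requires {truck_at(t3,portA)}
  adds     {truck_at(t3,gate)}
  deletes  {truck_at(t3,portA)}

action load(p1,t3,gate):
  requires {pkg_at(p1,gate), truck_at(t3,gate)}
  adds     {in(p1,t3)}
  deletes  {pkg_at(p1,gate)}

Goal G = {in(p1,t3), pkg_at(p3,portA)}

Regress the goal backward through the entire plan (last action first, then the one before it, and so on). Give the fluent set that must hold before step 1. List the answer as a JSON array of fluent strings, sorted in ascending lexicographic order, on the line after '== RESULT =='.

Regress step by step:
  through step 4 (load(p1,t3,gate)): drop {in(p1,t3)}, keep {pkg_at(p3,portA)}, require {pkg_at(p1,gate), truck_at(t3,gate)}
    → {pkg_at(p1,gate), pkg_at(p3,portA), truck_at(t3,gate)}
  through step 3 (drive(t3,portA,gate)): drop {truck_at(t3,gate)}, keep {pkg_at(p1,gate), pkg_at(p3,portA)}, require {truck_at(t3,portA)}
    → {pkg_at(p1,gate), pkg_at(p3,portA), truck_at(t3,portA)}
  through step 2 (unload(p3,t3,portA)): drop {pkg_at(p3,portA)}, keep {pkg_at(p1,gate), truck_at(t3,portA)}, require {in(p3,t3), truck_at(t3,portA)}
    → {in(p3,t3), pkg_at(p1,gate), truck_at(t3,portA)}
  through step 1 (load(p3,t3,portA)): drop {in(p3,t3)}, keep {pkg_at(p1,gate), truck_at(t3,portA)}, require {pkg_at(p3,portA), truck_at(t3,portA)}
    → {pkg_at(p1,gate), pkg_at(p3,portA), truck_at(t3,portA)}

== RESULT ==
["pkg_at(p1,gate)", "pkg_at(p3,portA)", "truck_at(t3,portA)"]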